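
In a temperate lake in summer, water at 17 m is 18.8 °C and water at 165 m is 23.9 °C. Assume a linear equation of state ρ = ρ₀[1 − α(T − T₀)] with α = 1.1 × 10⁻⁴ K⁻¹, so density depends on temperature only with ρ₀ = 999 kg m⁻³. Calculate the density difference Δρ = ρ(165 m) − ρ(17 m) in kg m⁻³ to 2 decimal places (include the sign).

ΔT = +5.1 K, Δρ/ρ₀ = −αΔT = -5.61 × 10⁻⁴.
Δρ = 999 × (-5.61 × 10⁻⁴) = -0.56 kg m⁻³.
Negative Δρ: lighter below, statically unstable.

-0.56 kg m⁻³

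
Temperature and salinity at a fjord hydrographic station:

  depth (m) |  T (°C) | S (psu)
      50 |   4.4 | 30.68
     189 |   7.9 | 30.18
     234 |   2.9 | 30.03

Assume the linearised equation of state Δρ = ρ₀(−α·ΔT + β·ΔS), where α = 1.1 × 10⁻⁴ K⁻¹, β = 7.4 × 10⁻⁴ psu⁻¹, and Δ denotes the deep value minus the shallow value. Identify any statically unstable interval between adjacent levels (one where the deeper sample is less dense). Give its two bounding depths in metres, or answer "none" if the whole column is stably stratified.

Evaluate Δρ/ρ₀ = −αΔT + βΔS across each adjacent pair:
  50–189 m: −αΔT+βΔS = −(1.1 × 10⁻⁴)(+3.5)+(7.4 × 10⁻⁴)(-0.50) = -7.6 × 10⁻⁴ → UNSTABLE
  189–234 m: −αΔT+βΔS = −(1.1 × 10⁻⁴)(-5.0)+(7.4 × 10⁻⁴)(-0.15) = 4.4 × 10⁻⁴ → stable
The 50–189 m interval has Δρ < 0: lighter water underlies denser water.

50–189 m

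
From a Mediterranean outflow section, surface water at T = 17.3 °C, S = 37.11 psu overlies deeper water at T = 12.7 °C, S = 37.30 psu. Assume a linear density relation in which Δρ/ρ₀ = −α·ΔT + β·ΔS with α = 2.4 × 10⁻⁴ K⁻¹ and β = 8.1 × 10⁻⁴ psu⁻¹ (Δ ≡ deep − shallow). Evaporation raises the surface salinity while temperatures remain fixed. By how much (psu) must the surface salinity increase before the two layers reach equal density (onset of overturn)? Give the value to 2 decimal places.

1.55 psu

Neutral buoyancy requires −α(T_deep − T_surf) + β(S_deep − S_surf′) = 0.
S_surf′ = S_deep − (α/β)·ΔT = 37.30 − (2.4 × 10⁻⁴/8.1 × 10⁻⁴)·(-4.6) = 38.6630 psu.
Increase required: 38.6630 − 37.11 = 1.5530 psu.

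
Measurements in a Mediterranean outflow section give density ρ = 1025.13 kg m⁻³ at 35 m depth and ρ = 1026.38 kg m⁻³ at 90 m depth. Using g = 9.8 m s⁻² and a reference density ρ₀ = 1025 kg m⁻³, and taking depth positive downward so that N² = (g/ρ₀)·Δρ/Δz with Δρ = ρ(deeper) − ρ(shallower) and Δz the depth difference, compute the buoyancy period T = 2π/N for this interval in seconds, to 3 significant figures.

Δρ = 1026.38 − 1025.13 = 1.25 kg m⁻³ over Δz = 90 − 35 = 55 m.
N² = (9.8/1025) × (1.25/55) = 2.1729 × 10⁻⁴ s⁻².
N = √(2.1729 × 10⁻⁴) = 0.014741 rad s⁻¹, so T = 2π/N = 426.24 s ≈ 426 s.

426 s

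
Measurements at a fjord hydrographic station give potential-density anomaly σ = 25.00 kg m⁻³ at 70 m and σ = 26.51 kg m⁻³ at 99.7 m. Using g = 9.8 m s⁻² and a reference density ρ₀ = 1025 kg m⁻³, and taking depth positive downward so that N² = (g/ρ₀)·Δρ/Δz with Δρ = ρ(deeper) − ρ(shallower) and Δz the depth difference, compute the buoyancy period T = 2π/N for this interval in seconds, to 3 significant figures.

285 s

Δρ = 1026.51 − 1025.00 = 1.51 kg m⁻³ over Δz = 99.7 − 70 = 29.7 m.
N² = (9.8/1025) × (1.51/29.7) = 4.8610 × 10⁻⁴ s⁻².
N = √(4.8610 × 10⁻⁴) = 0.022048 rad s⁻¹, so T = 2π/N = 284.98 s ≈ 285 s.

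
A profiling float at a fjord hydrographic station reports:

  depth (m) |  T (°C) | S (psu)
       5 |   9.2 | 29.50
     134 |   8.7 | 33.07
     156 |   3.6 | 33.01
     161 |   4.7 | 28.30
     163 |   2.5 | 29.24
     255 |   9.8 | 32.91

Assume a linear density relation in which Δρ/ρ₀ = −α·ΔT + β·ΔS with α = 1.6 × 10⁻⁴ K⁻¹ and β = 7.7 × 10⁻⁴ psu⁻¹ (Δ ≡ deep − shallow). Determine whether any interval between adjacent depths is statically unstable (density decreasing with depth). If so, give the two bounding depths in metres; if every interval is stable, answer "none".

156–161 m

Evaluate Δρ/ρ₀ = −αΔT + βΔS across each adjacent pair:
  5–134 m: −αΔT+βΔS = −(1.6 × 10⁻⁴)(-0.5)+(7.7 × 10⁻⁴)(+3.57) = 2.8 × 10⁻³ → stable
  134–156 m: −αΔT+βΔS = −(1.6 × 10⁻⁴)(-5.1)+(7.7 × 10⁻⁴)(-0.06) = 7.7 × 10⁻⁴ → stable
  156–161 m: −αΔT+βΔS = −(1.6 × 10⁻⁴)(+1.1)+(7.7 × 10⁻⁴)(-4.71) = -3.8 × 10⁻³ → UNSTABLE
  161–163 m: −αΔT+βΔS = −(1.6 × 10⁻⁴)(-2.2)+(7.7 × 10⁻⁴)(+0.94) = 1.1 × 10⁻³ → stable
  163–255 m: −αΔT+βΔS = −(1.6 × 10⁻⁴)(+7.3)+(7.7 × 10⁻⁴)(+3.67) = 1.7 × 10⁻³ → stable
The 156–161 m interval has Δρ < 0: lighter water underlies denser water.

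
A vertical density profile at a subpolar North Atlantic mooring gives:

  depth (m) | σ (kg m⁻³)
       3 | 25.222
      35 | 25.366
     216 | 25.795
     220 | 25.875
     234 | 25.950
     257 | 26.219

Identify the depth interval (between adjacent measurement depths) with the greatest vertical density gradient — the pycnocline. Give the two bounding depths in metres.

Compute the density gradient over each adjacent pair:
  3–35 m: Δρ/Δz = 0.144/32 = 4.5 × 10⁻³ kg m⁻⁴
  35–216 m: Δρ/Δz = 0.429/181 = 2.4 × 10⁻³ kg m⁻⁴
  216–220 m: Δρ/Δz = 0.080/4 = 0.020 kg m⁻⁴
  220–234 m: Δρ/Δz = 0.075/14 = 5.4 × 10⁻³ kg m⁻⁴
  234–257 m: Δρ/Δz = 0.269/23 = 0.012 kg m⁻⁴
The largest gradient is in the 216–220 m interval — the pycnocline.

216–220 m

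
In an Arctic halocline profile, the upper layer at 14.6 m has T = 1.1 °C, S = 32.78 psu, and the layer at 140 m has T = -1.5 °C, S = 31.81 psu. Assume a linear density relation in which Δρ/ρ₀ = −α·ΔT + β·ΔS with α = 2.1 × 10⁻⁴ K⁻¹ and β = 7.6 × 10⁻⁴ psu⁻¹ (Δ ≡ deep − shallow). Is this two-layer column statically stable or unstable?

unstable

ΔT = -1.5 − 1.1 = -2.6 K and ΔS = 31.81 − 32.78 = -0.97 psu (deep − shallow).
−αΔT = 5.46 × 10⁻⁴; βΔS = -7.372 × 10⁻⁴; sum Δρ/ρ₀ = -1.912 × 10⁻⁴.
Δρ/ρ₀ < 0, so Δρ < 0: deeper water is lighter → statically unstable; the column would overturn.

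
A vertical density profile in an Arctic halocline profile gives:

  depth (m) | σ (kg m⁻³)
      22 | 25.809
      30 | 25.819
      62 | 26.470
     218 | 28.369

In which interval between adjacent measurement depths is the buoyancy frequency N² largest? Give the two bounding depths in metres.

Compute the density gradient over each adjacent pair:
  22–30 m: Δρ/Δz = 0.010/8 = 1.3 × 10⁻³ kg m⁻⁴
  30–62 m: Δρ/Δz = 0.651/32 = 0.020 kg m⁻⁴
  62–218 m: Δρ/Δz = 1.899/156 = 0.012 kg m⁻⁴
The largest gradient is in the 30–62 m interval — the pycnocline.

30–62 m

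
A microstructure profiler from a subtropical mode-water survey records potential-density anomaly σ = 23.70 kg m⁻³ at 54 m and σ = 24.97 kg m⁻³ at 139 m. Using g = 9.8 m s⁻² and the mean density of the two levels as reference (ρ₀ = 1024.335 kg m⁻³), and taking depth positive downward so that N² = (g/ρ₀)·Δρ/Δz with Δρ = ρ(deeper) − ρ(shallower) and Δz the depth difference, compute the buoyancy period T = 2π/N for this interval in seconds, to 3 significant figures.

526 s

Δρ = 1024.97 − 1023.70 = 1.27 kg m⁻³ over Δz = 139 − 54 = 85 m.
N² = (9.8/1024.335) × (1.27/85) = 1.4294 × 10⁻⁴ s⁻².
N = √(1.4294 × 10⁻⁴) = 0.011956 rad s⁻¹, so T = 2π/N = 525.53 s ≈ 526 s.
A positive N² confirms static stability across the interval.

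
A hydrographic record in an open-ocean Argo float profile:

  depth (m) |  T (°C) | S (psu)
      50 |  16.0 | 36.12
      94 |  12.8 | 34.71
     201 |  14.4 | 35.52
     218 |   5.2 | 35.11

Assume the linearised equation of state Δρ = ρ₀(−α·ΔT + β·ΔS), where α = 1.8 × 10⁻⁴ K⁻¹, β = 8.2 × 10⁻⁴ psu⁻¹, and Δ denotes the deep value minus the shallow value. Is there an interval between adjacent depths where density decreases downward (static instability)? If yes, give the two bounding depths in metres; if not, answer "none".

50–94 m

Evaluate Δρ/ρ₀ = −αΔT + βΔS across each adjacent pair:
  50–94 m: −αΔT+βΔS = −(1.8 × 10⁻⁴)(-3.2)+(8.2 × 10⁻⁴)(-1.41) = -5.8 × 10⁻⁴ → UNSTABLE
  94–201 m: −αΔT+βΔS = −(1.8 × 10⁻⁴)(+1.6)+(8.2 × 10⁻⁴)(+0.81) = 3.8 × 10⁻⁴ → stable
  201–218 m: −αΔT+βΔS = −(1.8 × 10⁻⁴)(-9.2)+(8.2 × 10⁻⁴)(-0.41) = 1.3 × 10⁻³ → stable
The 50–94 m interval has Δρ < 0: lighter water underlies denser water.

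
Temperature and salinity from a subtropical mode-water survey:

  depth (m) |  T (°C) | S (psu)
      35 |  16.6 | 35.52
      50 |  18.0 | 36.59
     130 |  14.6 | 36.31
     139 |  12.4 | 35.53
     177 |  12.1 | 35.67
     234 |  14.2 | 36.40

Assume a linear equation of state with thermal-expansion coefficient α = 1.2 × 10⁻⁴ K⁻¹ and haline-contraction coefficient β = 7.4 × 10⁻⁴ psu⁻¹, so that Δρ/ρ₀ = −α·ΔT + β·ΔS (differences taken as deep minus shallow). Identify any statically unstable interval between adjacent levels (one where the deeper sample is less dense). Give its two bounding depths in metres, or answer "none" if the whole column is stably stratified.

Evaluate Δρ/ρ₀ = −αΔT + βΔS across each adjacent pair:
  35–50 m: −αΔT+βΔS = −(1.2 × 10⁻⁴)(+1.4)+(7.4 × 10⁻⁴)(+1.07) = 6.2 × 10⁻⁴ → stable
  50–130 m: −αΔT+βΔS = −(1.2 × 10⁻⁴)(-3.4)+(7.4 × 10⁻⁴)(-0.28) = 2.0 × 10⁻⁴ → stable
  130–139 m: −αΔT+βΔS = −(1.2 × 10⁻⁴)(-2.2)+(7.4 × 10⁻⁴)(-0.78) = -3.1 × 10⁻⁴ → UNSTABLE
  139–177 m: −αΔT+βΔS = −(1.2 × 10⁻⁴)(-0.3)+(7.4 × 10⁻⁴)(+0.14) = 1.4 × 10⁻⁴ → stable
  177–234 m: −αΔT+βΔS = −(1.2 × 10⁻⁴)(+2.1)+(7.4 × 10⁻⁴)(+0.73) = 2.9 × 10⁻⁴ → stable
The 130–139 m interval has Δρ < 0: lighter water underlies denser water.

130–139 m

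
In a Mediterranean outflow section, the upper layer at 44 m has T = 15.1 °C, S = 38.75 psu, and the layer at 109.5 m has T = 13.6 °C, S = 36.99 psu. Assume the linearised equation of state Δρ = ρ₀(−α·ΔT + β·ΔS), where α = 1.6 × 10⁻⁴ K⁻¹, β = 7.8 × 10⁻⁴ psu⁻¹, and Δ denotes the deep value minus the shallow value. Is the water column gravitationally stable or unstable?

unstable

ΔT = 13.6 − 15.1 = -1.5 K and ΔS = 36.99 − 38.75 = -1.76 psu (deep − shallow).
−αΔT = 2.40 × 10⁻⁴; βΔS = -1.3728 × 10⁻³; sum Δρ/ρ₀ = -1.1328 × 10⁻³.
Δρ/ρ₀ < 0, so Δρ < 0: deeper water is lighter → statically unstable; the column would overturn.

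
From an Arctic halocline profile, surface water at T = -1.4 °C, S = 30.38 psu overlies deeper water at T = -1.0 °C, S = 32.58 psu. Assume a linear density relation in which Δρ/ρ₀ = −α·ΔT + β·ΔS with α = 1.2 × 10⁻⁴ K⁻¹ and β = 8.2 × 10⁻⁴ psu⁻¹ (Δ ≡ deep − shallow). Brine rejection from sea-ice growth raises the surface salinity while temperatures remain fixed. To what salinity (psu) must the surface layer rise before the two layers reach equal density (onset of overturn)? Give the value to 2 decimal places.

Neutral buoyancy requires −α(T_deep − T_surf) + β(S_deep − S_surf′) = 0.
S_surf′ = S_deep − (α/β)·ΔT = 32.58 − (1.2 × 10⁻⁴/8.2 × 10⁻⁴)·(+0.4) = 32.5215 psu.
Increase required: 32.5215 − 30.38 = 2.1415 psu.

32.52 psu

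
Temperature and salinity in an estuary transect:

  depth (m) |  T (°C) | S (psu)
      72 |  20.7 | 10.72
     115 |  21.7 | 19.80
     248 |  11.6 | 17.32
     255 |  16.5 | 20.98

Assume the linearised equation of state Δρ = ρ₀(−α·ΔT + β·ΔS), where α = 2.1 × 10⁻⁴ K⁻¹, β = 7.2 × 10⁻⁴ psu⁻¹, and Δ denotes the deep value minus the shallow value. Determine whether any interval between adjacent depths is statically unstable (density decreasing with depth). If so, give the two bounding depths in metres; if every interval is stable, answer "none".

Evaluate Δρ/ρ₀ = −αΔT + βΔS across each adjacent pair:
  72–115 m: −αΔT+βΔS = −(2.1 × 10⁻⁴)(+1.0)+(7.2 × 10⁻⁴)(+9.08) = 6.3 × 10⁻³ → stable
  115–248 m: −αΔT+βΔS = −(2.1 × 10⁻⁴)(-10.1)+(7.2 × 10⁻⁴)(-2.48) = 3.4 × 10⁻⁴ → stable
  248–255 m: −αΔT+βΔS = −(2.1 × 10⁻⁴)(+4.9)+(7.2 × 10⁻⁴)(+3.66) = 1.6 × 10⁻³ → stable
Every interval has Δρ > 0: the column is stably stratified throughout.

none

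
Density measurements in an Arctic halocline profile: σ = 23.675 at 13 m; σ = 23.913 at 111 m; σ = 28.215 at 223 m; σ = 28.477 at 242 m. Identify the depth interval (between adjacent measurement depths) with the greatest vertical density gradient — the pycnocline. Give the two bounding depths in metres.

Compute the density gradient over each adjacent pair:
  13–111 m: Δρ/Δz = 0.238/98 = 2.4 × 10⁻³ kg m⁻⁴
  111–223 m: Δρ/Δz = 4.302/112 = 0.038 kg m⁻⁴
  223–242 m: Δρ/Δz = 0.262/19 = 0.014 kg m⁻⁴
The largest gradient is in the 111–223 m interval — the pycnocline.

111–223 m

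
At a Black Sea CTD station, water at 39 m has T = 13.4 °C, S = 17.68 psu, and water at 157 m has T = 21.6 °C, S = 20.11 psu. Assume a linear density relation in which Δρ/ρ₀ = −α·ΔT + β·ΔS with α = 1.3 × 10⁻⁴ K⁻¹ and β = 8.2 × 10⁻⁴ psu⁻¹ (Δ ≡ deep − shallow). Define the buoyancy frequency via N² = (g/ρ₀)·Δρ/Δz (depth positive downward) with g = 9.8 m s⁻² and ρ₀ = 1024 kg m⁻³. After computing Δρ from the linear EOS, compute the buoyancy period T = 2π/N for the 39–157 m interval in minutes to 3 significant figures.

ΔT = +8.2 K, ΔS = +2.43 psu (deep − shallow).
Δρ/ρ₀ = −αΔT + βΔS = -1.066 × 10⁻³ + 1.9926 × 10⁻³ = 9.266 × 10⁻⁴, so Δρ ≈ 0.9488 kg m⁻³.
N² = (g/ρ₀)·Δρ/Δz = g·(Δρ/ρ₀)/Δz = 9.8 × 9.266 × 10⁻⁴ / 118 = 7.6955 × 10⁻⁵ s⁻².
N = √(7.6955 × 10⁻⁵) = 8.7724 × 10⁻³ rad s⁻¹ → T = 2π/N = 716.24 s = 11.937 min ≈ 11.9 min.

11.9 min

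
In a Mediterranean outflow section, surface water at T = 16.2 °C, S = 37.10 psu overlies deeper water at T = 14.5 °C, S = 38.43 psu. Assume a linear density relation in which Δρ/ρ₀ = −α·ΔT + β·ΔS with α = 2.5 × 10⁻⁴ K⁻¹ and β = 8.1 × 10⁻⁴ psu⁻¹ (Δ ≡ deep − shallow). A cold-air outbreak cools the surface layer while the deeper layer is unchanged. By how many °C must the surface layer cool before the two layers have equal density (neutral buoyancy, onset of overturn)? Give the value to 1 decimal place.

6.0 °C

Neutral buoyancy requires Δρ = 0, i.e. −α(T_deep − T_surf′) + β(S_deep − S_surf) = 0.
T_surf′ = T_deep − (β/α)·ΔS = 14.5 − (8.1 × 10⁻⁴/2.5 × 10⁻⁴)·(+1.33) = 10.191 °C.
Cooling required: 16.2 − (10.191) = 6.009 °C.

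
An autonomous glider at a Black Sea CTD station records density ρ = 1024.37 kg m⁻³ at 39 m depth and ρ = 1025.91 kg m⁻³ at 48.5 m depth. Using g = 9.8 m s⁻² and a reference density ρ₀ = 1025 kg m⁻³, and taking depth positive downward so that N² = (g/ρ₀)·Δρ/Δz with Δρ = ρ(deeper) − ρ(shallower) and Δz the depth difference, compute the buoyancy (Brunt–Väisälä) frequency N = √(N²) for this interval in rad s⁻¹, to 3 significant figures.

Δρ = 1025.91 − 1024.37 = 1.54 kg m⁻³ over Δz = 48.5 − 39 = 9.5 m.
N² = (9.8/1025) × (1.54/9.5) = 1.5499 × 10⁻³ s⁻².
N = √(1.5499 × 10⁻³) = 0.039369 rad s⁻¹ ≈ 0.0394 rad s⁻¹.

0.0394 rad s⁻¹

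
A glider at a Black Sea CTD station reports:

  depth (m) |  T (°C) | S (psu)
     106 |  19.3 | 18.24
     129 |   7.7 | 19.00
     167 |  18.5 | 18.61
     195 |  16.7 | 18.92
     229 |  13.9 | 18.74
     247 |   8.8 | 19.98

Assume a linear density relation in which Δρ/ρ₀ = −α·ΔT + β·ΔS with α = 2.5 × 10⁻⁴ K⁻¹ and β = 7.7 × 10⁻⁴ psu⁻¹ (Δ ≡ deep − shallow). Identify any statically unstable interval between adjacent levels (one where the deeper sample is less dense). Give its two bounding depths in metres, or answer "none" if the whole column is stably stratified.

Evaluate Δρ/ρ₀ = −αΔT + βΔS across each adjacent pair:
  106–129 m: −αΔT+βΔS = −(2.5 × 10⁻⁴)(-11.6)+(7.7 × 10⁻⁴)(+0.76) = 3.5 × 10⁻³ → stable
  129–167 m: −αΔT+βΔS = −(2.5 × 10⁻⁴)(+10.8)+(7.7 × 10⁻⁴)(-0.39) = -3.0 × 10⁻³ → UNSTABLE
  167–195 m: −αΔT+βΔS = −(2.5 × 10⁻⁴)(-1.8)+(7.7 × 10⁻⁴)(+0.31) = 6.9 × 10⁻⁴ → stable
  195–229 m: −αΔT+βΔS = −(2.5 × 10⁻⁴)(-2.8)+(7.7 × 10⁻⁴)(-0.18) = 5.6 × 10⁻⁴ → stable
  229–247 m: −αΔT+βΔS = −(2.5 × 10⁻⁴)(-5.1)+(7.7 × 10⁻⁴)(+1.24) = 2.2 × 10⁻³ → stable
The 129–167 m interval has Δρ < 0: lighter water underlies denser water.

129–167 m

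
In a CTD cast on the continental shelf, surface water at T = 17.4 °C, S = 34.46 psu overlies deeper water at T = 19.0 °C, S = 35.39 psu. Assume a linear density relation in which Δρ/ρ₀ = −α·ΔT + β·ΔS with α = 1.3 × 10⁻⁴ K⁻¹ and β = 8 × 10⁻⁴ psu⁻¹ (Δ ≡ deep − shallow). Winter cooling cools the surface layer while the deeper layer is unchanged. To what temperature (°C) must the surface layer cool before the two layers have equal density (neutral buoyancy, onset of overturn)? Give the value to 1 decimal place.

Neutral buoyancy requires Δρ = 0, i.e. −α(T_deep − T_surf′) + β(S_deep − S_surf) = 0.
T_surf′ = T_deep − (β/α)·ΔS = 19.0 − (8 × 10⁻⁴/1.3 × 10⁻⁴)·(+0.93) = 13.277 °C.
Cooling required: 17.4 − (13.277) = 4.123 °C.

13.3 °C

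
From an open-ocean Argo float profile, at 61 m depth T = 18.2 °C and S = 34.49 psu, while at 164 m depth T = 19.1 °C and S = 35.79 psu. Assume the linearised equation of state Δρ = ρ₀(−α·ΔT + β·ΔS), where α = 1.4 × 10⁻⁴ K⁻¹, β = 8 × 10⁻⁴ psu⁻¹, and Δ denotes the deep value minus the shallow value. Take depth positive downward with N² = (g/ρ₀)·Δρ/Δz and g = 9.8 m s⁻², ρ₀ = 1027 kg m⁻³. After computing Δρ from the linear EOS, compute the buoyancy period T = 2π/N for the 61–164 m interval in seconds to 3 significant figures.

674 s

ΔT = +0.9 K, ΔS = +1.30 psu (deep − shallow).
Δρ/ρ₀ = −αΔT + βΔS = -1.26 × 10⁻⁴ + 1.04 × 10⁻³ = 9.14 × 10⁻⁴, so Δρ ≈ 0.9387 kg m⁻³.
N² = (g/ρ₀)·Δρ/Δz = g·(Δρ/ρ₀)/Δz = 9.8 × 9.14 × 10⁻⁴ / 103 = 8.6963 × 10⁻⁵ s⁻².
N = √(8.6963 × 10⁻⁵) = 9.3254 × 10⁻³ rad s⁻¹ → T = 2π/N = 673.77 s ≈ 674 s.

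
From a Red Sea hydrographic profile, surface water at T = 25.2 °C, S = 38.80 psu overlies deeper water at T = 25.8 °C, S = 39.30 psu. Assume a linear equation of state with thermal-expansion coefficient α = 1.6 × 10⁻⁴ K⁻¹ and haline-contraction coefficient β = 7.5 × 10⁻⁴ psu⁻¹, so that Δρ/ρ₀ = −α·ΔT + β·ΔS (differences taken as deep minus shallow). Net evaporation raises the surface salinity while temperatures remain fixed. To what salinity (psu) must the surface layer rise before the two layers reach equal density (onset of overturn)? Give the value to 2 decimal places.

39.17 psu

Neutral buoyancy requires −α(T_deep − T_surf) + β(S_deep − S_surf′) = 0.
S_surf′ = S_deep − (α/β)·ΔT = 39.30 − (1.6 × 10⁻⁴/7.5 × 10⁻⁴)·(+0.6) = 39.1720 psu.
Increase required: 39.1720 − 38.80 = 0.3720 psu.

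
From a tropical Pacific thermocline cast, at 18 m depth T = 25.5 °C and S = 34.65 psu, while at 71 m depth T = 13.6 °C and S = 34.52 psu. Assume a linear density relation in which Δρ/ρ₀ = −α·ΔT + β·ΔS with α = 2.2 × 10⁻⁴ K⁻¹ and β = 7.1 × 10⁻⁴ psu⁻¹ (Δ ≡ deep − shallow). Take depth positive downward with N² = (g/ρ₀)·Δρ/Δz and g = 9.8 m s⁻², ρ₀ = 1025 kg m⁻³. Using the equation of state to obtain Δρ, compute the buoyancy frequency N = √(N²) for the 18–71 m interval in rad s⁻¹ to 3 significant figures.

0.0216 rad s⁻¹

ΔT = -11.9 K, ΔS = -0.13 psu (deep − shallow).
Δρ/ρ₀ = −αΔT + βΔS = 2.618 × 10⁻³ − 9.23 × 10⁻⁵ = 2.5257 × 10⁻³, so Δρ ≈ 2.589 kg m⁻³.
N² = (g/ρ₀)·Δρ/Δz = g·(Δρ/ρ₀)/Δz = 9.8 × 2.5257 × 10⁻³ / 53 = 4.6702 × 10⁻⁴ s⁻².
N = √(4.6702 × 10⁻⁴) = 0.021611 rad s⁻¹ ≈ 0.0216 rad s⁻¹.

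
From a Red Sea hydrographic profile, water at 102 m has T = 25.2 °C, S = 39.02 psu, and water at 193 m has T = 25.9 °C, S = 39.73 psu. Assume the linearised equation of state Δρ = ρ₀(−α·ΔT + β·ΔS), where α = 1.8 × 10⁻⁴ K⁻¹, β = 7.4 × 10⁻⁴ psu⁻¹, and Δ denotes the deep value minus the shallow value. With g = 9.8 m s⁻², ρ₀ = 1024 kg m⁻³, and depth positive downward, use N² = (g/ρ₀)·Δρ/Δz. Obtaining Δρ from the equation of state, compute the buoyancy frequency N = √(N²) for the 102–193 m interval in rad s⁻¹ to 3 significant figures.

ΔT = +0.7 K, ΔS = +0.71 psu (deep − shallow).
Δρ/ρ₀ = −αΔT + βΔS = -1.26 × 10⁻⁴ + 5.254 × 10⁻⁴ = 3.994 × 10⁻⁴, so Δρ ≈ 0.4090 kg m⁻³.
N² = (g/ρ₀)·Δρ/Δz = g·(Δρ/ρ₀)/Δz = 9.8 × 3.994 × 10⁻⁴ / 91 = 4.3012 × 10⁻⁵ s⁻².
N = √(4.3012 × 10⁻⁵) = 6.5584 × 10⁻³ rad s⁻¹ ≈ 6.56 × 10⁻³ rad s⁻¹.

6.56 × 10⁻³ rad s⁻¹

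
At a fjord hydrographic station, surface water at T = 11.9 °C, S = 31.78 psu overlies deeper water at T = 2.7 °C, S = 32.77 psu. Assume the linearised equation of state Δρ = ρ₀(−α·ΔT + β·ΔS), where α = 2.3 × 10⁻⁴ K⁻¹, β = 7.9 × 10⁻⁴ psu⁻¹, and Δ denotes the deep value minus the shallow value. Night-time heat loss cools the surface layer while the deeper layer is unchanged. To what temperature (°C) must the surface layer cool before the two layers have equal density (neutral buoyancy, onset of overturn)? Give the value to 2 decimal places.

Neutral buoyancy requires Δρ = 0, i.e. −α(T_deep − T_surf′) + β(S_deep − S_surf) = 0.
T_surf′ = T_deep − (β/α)·ΔS = 2.7 − (7.9 × 10⁻⁴/2.3 × 10⁻⁴)·(+0.99) = -0.7004 °C.
Cooling required: 11.9 − (-0.7004) = 12.6004 °C.

-0.70 °C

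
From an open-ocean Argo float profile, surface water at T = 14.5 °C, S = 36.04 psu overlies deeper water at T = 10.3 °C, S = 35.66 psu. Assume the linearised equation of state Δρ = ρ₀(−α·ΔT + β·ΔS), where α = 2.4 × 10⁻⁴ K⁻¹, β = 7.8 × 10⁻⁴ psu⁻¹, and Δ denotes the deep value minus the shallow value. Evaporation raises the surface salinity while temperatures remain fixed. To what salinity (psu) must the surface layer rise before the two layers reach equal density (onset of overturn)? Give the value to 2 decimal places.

Neutral buoyancy requires −α(T_deep − T_surf) + β(S_deep − S_surf′) = 0.
S_surf′ = S_deep − (α/β)·ΔT = 35.66 − (2.4 × 10⁻⁴/7.8 × 10⁻⁴)·(-4.2) = 36.9523 psu.
Increase required: 36.9523 − 36.04 = 0.9123 psu.

36.95 psu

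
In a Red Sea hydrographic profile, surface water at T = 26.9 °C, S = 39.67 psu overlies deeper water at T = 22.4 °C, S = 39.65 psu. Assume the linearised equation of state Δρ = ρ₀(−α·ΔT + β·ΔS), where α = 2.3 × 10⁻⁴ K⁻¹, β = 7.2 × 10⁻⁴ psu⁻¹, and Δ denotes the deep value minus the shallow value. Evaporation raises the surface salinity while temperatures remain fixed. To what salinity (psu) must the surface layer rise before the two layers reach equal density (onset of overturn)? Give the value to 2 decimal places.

41.09 psu

Neutral buoyancy requires −α(T_deep − T_surf) + β(S_deep − S_surf′) = 0.
S_surf′ = S_deep − (α/β)·ΔT = 39.65 − (2.3 × 10⁻⁴/7.2 × 10⁻⁴)·(-4.5) = 41.0875 psu.
Increase required: 41.0875 − 39.67 = 1.4175 psu.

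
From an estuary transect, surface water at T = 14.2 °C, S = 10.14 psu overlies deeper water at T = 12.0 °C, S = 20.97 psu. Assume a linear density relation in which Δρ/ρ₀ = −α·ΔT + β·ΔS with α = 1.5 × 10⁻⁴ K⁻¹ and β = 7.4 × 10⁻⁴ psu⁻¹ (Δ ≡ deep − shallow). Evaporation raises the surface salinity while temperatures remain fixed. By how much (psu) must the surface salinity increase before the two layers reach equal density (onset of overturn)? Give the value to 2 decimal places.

Neutral buoyancy requires −α(T_deep − T_surf) + β(S_deep − S_surf′) = 0.
S_surf′ = S_deep − (α/β)·ΔT = 20.97 − (1.5 × 10⁻⁴/7.4 × 10⁻⁴)·(-2.2) = 21.4159 psu.
Increase required: 21.4159 − 10.14 = 11.2759 psu.

11.28 psu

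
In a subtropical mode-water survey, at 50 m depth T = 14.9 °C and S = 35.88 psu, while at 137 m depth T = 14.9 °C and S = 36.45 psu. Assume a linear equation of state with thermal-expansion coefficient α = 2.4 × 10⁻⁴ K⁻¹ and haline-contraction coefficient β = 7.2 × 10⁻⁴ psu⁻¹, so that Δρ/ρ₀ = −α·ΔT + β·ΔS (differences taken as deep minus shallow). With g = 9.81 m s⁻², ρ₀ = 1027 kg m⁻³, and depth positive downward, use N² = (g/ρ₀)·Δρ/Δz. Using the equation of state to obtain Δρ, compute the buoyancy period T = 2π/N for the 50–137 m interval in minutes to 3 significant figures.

ΔT = +0.0 K, ΔS = +0.57 psu (deep − shallow).
Δρ/ρ₀ = −αΔT + βΔS = 0 + 4.104 × 10⁻⁴ = 4.104 × 10⁻⁴, so Δρ ≈ 0.4215 kg m⁻³.
N² = (g/ρ₀)·Δρ/Δz = g·(Δρ/ρ₀)/Δz = 9.81 × 4.104 × 10⁻⁴ / 87 = 4.6276 × 10⁻⁵ s⁻².
N = √(4.6276 × 10⁻⁵) = 6.8026 × 10⁻³ rad s⁻¹ → T = 2π/N = 923.64 s = 15.394 min ≈ 15.4 min.

15.4 min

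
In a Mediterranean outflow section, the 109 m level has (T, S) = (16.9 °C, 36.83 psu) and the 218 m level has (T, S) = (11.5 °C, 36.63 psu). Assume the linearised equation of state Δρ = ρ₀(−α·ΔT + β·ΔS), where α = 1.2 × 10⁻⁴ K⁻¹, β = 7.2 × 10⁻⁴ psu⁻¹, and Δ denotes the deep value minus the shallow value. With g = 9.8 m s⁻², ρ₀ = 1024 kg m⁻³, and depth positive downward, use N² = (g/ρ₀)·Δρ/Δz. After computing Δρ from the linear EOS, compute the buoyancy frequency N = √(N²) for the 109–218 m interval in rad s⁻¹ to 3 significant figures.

6.73 × 10⁻³ rad s⁻¹

ΔT = -5.4 K, ΔS = -0.20 psu (deep − shallow).
Δρ/ρ₀ = −αΔT + βΔS = 6.48 × 10⁻⁴ − 1.44 × 10⁻⁴ = 5.04 × 10⁻⁴, so Δρ ≈ 0.5161 kg m⁻³.
N² = (g/ρ₀)·Δρ/Δz = g·(Δρ/ρ₀)/Δz = 9.8 × 5.04 × 10⁻⁴ / 109 = 4.5314 × 10⁻⁵ s⁻².
N = √(4.5314 × 10⁻⁵) = 6.7316 × 10⁻³ rad s⁻¹ ≈ 6.73 × 10⁻³ rad s⁻¹.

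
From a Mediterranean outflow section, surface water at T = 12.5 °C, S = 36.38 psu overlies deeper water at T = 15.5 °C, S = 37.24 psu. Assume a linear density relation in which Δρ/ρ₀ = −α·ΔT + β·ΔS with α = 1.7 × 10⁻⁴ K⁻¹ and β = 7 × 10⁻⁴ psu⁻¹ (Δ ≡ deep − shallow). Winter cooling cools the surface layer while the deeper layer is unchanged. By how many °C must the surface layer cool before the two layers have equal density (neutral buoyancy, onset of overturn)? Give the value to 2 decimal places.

Neutral buoyancy requires Δρ = 0, i.e. −α(T_deep − T_surf′) + β(S_deep − S_surf) = 0.
T_surf′ = T_deep − (β/α)·ΔS = 15.5 − (7 × 10⁻⁴/1.7 × 10⁻⁴)·(+0.86) = 11.9588 °C.
Cooling required: 12.5 − (11.9588) = 0.5412 °C.

0.54 °C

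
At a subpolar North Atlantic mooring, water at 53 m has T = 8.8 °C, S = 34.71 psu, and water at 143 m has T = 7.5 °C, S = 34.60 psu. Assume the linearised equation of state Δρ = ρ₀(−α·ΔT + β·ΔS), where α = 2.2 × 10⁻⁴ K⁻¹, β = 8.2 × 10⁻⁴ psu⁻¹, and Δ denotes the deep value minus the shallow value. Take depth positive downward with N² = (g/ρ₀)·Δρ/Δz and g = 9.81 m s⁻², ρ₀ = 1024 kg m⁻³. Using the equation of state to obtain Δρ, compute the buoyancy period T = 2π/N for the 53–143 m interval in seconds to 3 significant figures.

ΔT = -1.3 K, ΔS = -0.11 psu (deep − shallow).
Δρ/ρ₀ = −αΔT + βΔS = 2.86 × 10⁻⁴ − 9.02 × 10⁻⁵ = 1.958 × 10⁻⁴, so Δρ ≈ 0.2005 kg m⁻³.
N² = (g/ρ₀)·Δρ/Δz = g·(Δρ/ρ₀)/Δz = 9.81 × 1.958 × 10⁻⁴ / 90 = 2.1342 × 10⁻⁵ s⁻².
N = √(2.1342 × 10⁻⁵) = 4.6197 × 10⁻³ rad s⁻¹ → T = 2π/N = 1.3601 × 10³ s ≈ 1.36 × 10³ s.

1.36 × 10³ s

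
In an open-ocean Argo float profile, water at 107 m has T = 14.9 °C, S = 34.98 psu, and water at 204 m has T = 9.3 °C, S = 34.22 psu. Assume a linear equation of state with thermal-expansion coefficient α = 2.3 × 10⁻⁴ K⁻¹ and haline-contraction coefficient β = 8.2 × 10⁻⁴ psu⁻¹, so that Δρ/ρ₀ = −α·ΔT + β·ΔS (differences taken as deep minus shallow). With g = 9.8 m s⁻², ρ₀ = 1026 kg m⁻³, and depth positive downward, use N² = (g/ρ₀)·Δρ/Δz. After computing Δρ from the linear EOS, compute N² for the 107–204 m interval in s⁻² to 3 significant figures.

ΔT = -5.6 K, ΔS = -0.76 psu (deep − shallow).
Δρ/ρ₀ = −αΔT + βΔS = 1.288 × 10⁻³ − 6.232 × 10⁻⁴ = 6.648 × 10⁻⁴, so Δρ ≈ 0.6821 kg m⁻³.
N² = (g/ρ₀)·Δρ/Δz = g·(Δρ/ρ₀)/Δz = 9.8 × 6.648 × 10⁻⁴ / 97 = 6.7165 × 10⁻⁵ s⁻² ≈ 6.72 × 10⁻⁵ s⁻².

6.72 × 10⁻⁵ s⁻²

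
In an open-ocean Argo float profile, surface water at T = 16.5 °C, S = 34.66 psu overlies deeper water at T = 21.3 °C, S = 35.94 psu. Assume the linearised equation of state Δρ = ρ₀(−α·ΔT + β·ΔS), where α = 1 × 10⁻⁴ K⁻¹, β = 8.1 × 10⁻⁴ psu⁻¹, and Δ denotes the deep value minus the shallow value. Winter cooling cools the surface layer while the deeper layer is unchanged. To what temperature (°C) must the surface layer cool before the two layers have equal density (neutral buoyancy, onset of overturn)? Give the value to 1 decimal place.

Neutral buoyancy requires Δρ = 0, i.e. −α(T_deep − T_surf′) + β(S_deep − S_surf) = 0.
T_surf′ = T_deep − (β/α)·ΔS = 21.3 − (8.1 × 10⁻⁴/1 × 10⁻⁴)·(+1.28) = 10.932 °C.
Cooling required: 16.5 − (10.932) = 5.568 °C.

10.9 °C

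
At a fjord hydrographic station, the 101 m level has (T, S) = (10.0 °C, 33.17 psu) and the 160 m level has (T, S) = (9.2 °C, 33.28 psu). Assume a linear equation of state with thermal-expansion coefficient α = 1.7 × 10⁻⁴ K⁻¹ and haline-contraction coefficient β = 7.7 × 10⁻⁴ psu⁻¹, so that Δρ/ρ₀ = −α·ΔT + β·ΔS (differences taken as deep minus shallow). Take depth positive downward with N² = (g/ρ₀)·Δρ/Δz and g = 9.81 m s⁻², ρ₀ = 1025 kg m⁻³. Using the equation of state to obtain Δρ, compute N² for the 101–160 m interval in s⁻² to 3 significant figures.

3.67 × 10⁻⁵ s⁻²

ΔT = -0.8 K, ΔS = +0.11 psu (deep − shallow).
Δρ/ρ₀ = −αΔT + βΔS = 1.36 × 10⁻⁴ + 8.47 × 10⁻⁵ = 2.207 × 10⁻⁴, so Δρ ≈ 0.2262 kg m⁻³.
N² = (g/ρ₀)·Δρ/Δz = g·(Δρ/ρ₀)/Δz = 9.81 × 2.207 × 10⁻⁴ / 59 = 3.6696 × 10⁻⁵ s⁻² ≈ 3.67 × 10⁻⁵ s⁻².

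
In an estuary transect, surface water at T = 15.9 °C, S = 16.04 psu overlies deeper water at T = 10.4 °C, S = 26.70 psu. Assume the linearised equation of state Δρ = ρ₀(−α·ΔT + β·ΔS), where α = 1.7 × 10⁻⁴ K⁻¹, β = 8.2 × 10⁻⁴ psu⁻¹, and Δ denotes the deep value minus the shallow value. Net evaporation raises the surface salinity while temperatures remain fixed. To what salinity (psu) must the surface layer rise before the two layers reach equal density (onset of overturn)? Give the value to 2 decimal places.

27.84 psu

Neutral buoyancy requires −α(T_deep − T_surf) + β(S_deep − S_surf′) = 0.
S_surf′ = S_deep − (α/β)·ΔT = 26.70 − (1.7 × 10⁻⁴/8.2 × 10⁻⁴)·(-5.5) = 27.8402 psu.
Increase required: 27.8402 − 16.04 = 11.8002 psu.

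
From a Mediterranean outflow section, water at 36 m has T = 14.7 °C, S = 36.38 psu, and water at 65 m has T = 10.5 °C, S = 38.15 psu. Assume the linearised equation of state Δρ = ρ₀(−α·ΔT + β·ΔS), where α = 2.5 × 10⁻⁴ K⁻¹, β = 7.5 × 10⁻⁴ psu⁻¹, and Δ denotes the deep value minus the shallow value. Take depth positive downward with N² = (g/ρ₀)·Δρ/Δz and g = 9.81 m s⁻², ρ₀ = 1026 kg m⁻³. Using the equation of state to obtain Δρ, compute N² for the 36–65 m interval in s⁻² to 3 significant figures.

ΔT = -4.2 K, ΔS = +1.77 psu (deep − shallow).
Δρ/ρ₀ = −αΔT + βΔS = 1.05 × 10⁻³ + 1.3275 × 10⁻³ = 2.3775 × 10⁻³, so Δρ ≈ 2.439 kg m⁻³.
N² = (g/ρ₀)·Δρ/Δz = g·(Δρ/ρ₀)/Δz = 9.81 × 2.3775 × 10⁻³ / 29 = 8.0425 × 10⁻⁴ s⁻² ≈ 8.04 × 10⁻⁴ s⁻².

8.04 × 10⁻⁴ s⁻²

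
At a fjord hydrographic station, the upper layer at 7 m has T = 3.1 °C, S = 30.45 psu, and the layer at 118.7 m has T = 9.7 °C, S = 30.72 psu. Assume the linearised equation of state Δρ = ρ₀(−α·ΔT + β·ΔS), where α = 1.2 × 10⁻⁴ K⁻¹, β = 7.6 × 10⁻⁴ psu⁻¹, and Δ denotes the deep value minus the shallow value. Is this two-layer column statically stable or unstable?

ΔT = 9.7 − 3.1 = +6.6 K and ΔS = 30.72 − 30.45 = +0.27 psu (deep − shallow).
−αΔT = -7.92 × 10⁻⁴; βΔS = 2.052 × 10⁻⁴; sum Δρ/ρ₀ = -5.868 × 10⁻⁴.
Δρ/ρ₀ < 0, so Δρ < 0: deeper water is lighter → statically unstable; the column would overturn.

unstable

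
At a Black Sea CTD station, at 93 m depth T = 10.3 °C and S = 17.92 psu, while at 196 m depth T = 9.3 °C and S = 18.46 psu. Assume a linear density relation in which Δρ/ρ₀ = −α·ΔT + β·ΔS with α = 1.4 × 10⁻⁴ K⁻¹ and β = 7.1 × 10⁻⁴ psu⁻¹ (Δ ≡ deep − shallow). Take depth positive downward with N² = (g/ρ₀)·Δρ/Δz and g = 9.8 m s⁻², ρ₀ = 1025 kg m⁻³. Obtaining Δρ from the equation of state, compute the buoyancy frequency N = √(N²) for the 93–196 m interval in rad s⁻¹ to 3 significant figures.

7.06 × 10⁻³ rad s⁻¹

ΔT = -1.0 K, ΔS = +0.54 psu (deep − shallow).
Δρ/ρ₀ = −αΔT + βΔS = 1.40 × 10⁻⁴ + 3.834 × 10⁻⁴ = 5.234 × 10⁻⁴, so Δρ ≈ 0.5365 kg m⁻³.
N² = (g/ρ₀)·Δρ/Δz = g·(Δρ/ρ₀)/Δz = 9.8 × 5.234 × 10⁻⁴ / 103 = 4.9799 × 10⁻⁵ s⁻².
N = √(4.9799 × 10⁻⁵) = 7.0568 × 10⁻³ rad s⁻¹ ≈ 7.06 × 10⁻³ rad s⁻¹.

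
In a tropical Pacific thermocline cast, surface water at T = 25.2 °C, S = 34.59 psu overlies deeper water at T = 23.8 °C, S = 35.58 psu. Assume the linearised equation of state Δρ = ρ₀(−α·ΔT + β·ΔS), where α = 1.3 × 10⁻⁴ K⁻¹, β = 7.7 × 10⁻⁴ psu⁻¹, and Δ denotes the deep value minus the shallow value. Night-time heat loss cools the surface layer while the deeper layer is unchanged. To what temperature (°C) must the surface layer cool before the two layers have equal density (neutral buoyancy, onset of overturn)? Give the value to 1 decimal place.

17.9 °C

Neutral buoyancy requires Δρ = 0, i.e. −α(T_deep − T_surf′) + β(S_deep − S_surf) = 0.
T_surf′ = T_deep − (β/α)·ΔS = 23.8 − (7.7 × 10⁻⁴/1.3 × 10⁻⁴)·(+0.99) = 17.936 °C.
Cooling required: 25.2 − (17.936) = 7.264 °C.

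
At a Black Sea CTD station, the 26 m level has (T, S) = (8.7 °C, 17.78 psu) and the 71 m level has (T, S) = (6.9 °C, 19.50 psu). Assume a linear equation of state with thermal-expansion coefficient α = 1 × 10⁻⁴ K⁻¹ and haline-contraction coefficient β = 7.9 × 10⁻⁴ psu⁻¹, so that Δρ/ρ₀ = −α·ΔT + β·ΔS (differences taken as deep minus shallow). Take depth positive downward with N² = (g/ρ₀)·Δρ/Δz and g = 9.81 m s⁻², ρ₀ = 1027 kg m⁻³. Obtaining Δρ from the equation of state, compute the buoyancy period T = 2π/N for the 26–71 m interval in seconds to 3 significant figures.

343 s

ΔT = -1.8 K, ΔS = +1.72 psu (deep − shallow).
Δρ/ρ₀ = −αΔT + βΔS = 1.80 × 10⁻⁴ + 1.3588 × 10⁻³ = 1.5388 × 10⁻³, so Δρ ≈ 1.580 kg m⁻³.
N² = (g/ρ₀)·Δρ/Δz = g·(Δρ/ρ₀)/Δz = 9.81 × 1.5388 × 10⁻³ / 45 = 3.3546 × 10⁻⁴ s⁻².
N = √(3.3546 × 10⁻⁴) = 0.018316 rad s⁻¹ → T = 2π/N = 343.04 s ≈ 343 s.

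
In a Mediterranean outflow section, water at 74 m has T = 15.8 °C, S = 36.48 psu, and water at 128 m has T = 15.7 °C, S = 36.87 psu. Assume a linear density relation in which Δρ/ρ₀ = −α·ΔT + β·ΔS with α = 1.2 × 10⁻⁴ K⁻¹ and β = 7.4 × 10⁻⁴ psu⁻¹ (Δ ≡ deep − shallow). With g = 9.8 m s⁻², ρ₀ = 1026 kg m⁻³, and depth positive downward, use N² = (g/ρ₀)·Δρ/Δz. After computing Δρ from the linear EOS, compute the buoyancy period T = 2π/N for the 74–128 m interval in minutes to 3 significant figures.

ΔT = -0.1 K, ΔS = +0.39 psu (deep − shallow).
Δρ/ρ₀ = −αΔT + βΔS = 1.20 × 10⁻⁵ + 2.886 × 10⁻⁴ = 3.006 × 10⁻⁴, so Δρ ≈ 0.3084 kg m⁻³.
N² = (g/ρ₀)·Δρ/Δz = g·(Δρ/ρ₀)/Δz = 9.8 × 3.006 × 10⁻⁴ / 54 = 5.4553 × 10⁻⁵ s⁻².
N = √(5.4553 × 10⁻⁵) = 7.3860 × 10⁻³ rad s⁻¹ → T = 2π/N = 850.69 s = 14.178 min ≈ 14.2 min.

14.2 min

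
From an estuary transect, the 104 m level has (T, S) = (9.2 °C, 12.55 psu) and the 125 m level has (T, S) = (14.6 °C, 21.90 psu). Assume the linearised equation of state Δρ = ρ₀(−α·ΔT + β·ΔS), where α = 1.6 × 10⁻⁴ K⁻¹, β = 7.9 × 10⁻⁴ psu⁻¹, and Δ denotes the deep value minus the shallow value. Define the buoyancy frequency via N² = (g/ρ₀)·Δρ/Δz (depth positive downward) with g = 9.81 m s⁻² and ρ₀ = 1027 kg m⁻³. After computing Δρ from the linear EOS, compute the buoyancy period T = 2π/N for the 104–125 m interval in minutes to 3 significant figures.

1.90 min

ΔT = +5.4 K, ΔS = +9.35 psu (deep − shallow).
Δρ/ρ₀ = −αΔT + βΔS = -8.64 × 10⁻⁴ + 7.3865 × 10⁻³ = 6.5225 × 10⁻³, so Δρ ≈ 6.699 kg m⁻³.
N² = (g/ρ₀)·Δρ/Δz = g·(Δρ/ρ₀)/Δz = 9.81 × 6.5225 × 10⁻³ / 21 = 3.0469 × 10⁻³ s⁻².
N = √(3.0469 × 10⁻³) = 0.055199 rad s⁻¹ → T = 2π/N = 113.83 s = 1.8972 min ≈ 1.90 min.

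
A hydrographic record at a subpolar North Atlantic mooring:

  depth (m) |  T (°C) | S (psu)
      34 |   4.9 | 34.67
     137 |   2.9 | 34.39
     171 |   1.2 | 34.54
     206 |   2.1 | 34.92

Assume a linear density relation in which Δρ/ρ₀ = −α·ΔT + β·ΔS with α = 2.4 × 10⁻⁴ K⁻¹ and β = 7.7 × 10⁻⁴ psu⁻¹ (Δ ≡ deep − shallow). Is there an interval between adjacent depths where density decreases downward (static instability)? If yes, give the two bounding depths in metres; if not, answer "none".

Evaluate Δρ/ρ₀ = −αΔT + βΔS across each adjacent pair:
  34–137 m: −αΔT+βΔS = −(2.4 × 10⁻⁴)(-2.0)+(7.7 × 10⁻⁴)(-0.28) = 2.6 × 10⁻⁴ → stable
  137–171 m: −αΔT+βΔS = −(2.4 × 10⁻⁴)(-1.7)+(7.7 × 10⁻⁴)(+0.15) = 5.2 × 10⁻⁴ → stable
  171–206 m: −αΔT+βΔS = −(2.4 × 10⁻⁴)(+0.9)+(7.7 × 10⁻⁴)(+0.38) = 7.7 × 10⁻⁵ → stable
Every interval has Δρ > 0: the column is stably stratified throughout.

none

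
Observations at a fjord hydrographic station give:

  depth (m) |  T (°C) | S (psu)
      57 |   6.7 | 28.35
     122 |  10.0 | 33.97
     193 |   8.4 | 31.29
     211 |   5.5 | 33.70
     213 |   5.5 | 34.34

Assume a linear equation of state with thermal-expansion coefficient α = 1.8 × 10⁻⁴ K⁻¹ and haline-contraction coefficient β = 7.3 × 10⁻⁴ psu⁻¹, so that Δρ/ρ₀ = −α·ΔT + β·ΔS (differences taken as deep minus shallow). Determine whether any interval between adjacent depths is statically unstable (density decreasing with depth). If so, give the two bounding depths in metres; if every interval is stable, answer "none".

Evaluate Δρ/ρ₀ = −αΔT + βΔS across each adjacent pair:
  57–122 m: −αΔT+βΔS = −(1.8 × 10⁻⁴)(+3.3)+(7.3 × 10⁻⁴)(+5.62) = 3.5 × 10⁻³ → stable
  122–193 m: −αΔT+βΔS = −(1.8 × 10⁻⁴)(-1.6)+(7.3 × 10⁻⁴)(-2.68) = -1.7 × 10⁻³ → UNSTABLE
  193–211 m: −αΔT+βΔS = −(1.8 × 10⁻⁴)(-2.9)+(7.3 × 10⁻⁴)(+2.41) = 2.3 × 10⁻³ → stable
  211–213 m: −αΔT+βΔS = −(1.8 × 10⁻⁴)(+0.0)+(7.3 × 10⁻⁴)(+0.64) = 4.7 × 10⁻⁴ → stable
The 122–193 m interval has Δρ < 0: lighter water underlies denser water.

122–193 m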